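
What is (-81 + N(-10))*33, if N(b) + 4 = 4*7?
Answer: -1881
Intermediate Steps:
N(b) = 24 (N(b) = -4 + 4*7 = -4 + 28 = 24)
(-81 + N(-10))*33 = (-81 + 24)*33 = -57*33 = -1881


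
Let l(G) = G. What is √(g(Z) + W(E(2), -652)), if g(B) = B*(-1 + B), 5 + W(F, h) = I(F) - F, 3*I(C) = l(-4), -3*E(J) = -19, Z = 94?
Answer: 2*√19641/3 ≈ 93.431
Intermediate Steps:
E(J) = 19/3 (E(J) = -⅓*(-19) = 19/3)
I(C) = -4/3 (I(C) = (⅓)*(-4) = -4/3)
W(F, h) = -19/3 - F (W(F, h) = -5 + (-4/3 - F) = -19/3 - F)
√(g(Z) + W(E(2), -652)) = √(94*(-1 + 94) + (-19/3 - 1*19/3)) = √(94*93 + (-19/3 - 19/3)) = √(8742 - 38/3) = √(26188/3) = 2*√19641/3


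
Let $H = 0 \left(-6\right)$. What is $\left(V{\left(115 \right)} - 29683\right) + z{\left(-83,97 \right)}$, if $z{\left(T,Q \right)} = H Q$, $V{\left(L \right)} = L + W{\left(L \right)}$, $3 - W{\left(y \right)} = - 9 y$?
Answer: $-28530$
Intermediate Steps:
$H = 0$
$W{\left(y \right)} = 3 + 9 y$ ($W{\left(y \right)} = 3 - - 9 y = 3 + 9 y$)
$V{\left(L \right)} = 3 + 10 L$ ($V{\left(L \right)} = L + \left(3 + 9 L\right) = 3 + 10 L$)
$z{\left(T,Q \right)} = 0$ ($z{\left(T,Q \right)} = 0 Q = 0$)
$\left(V{\left(115 \right)} - 29683\right) + z{\left(-83,97 \right)} = \left(\left(3 + 10 \cdot 115\right) - 29683\right) + 0 = \left(\left(3 + 1150\right) - 29683\right) + 0 = \left(1153 - 29683\right) + 0 = -28530 + 0 = -28530$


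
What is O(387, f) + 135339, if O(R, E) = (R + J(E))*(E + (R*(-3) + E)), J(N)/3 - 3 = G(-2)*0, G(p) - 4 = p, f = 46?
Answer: -287985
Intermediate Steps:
G(p) = 4 + p
J(N) = 9 (J(N) = 9 + 3*((4 - 2)*0) = 9 + 3*(2*0) = 9 + 3*0 = 9 + 0 = 9)
O(R, E) = (9 + R)*(-3*R + 2*E) (O(R, E) = (R + 9)*(E + (R*(-3) + E)) = (9 + R)*(E + (-3*R + E)) = (9 + R)*(E + (E - 3*R)) = (9 + R)*(-3*R + 2*E))
O(387, f) + 135339 = (-27*387 - 3*387**2 + 18*46 + 2*46*387) + 135339 = (-10449 - 3*149769 + 828 + 35604) + 135339 = (-10449 - 449307 + 828 + 35604) + 135339 = -423324 + 135339 = -287985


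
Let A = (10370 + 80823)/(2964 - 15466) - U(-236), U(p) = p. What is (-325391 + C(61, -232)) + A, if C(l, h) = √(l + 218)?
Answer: -4065179003/12502 + 3*√31 ≈ -3.2515e+5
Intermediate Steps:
C(l, h) = √(218 + l)
A = 2859279/12502 (A = (10370 + 80823)/(2964 - 15466) - 1*(-236) = 91193/(-12502) + 236 = 91193*(-1/12502) + 236 = -91193/12502 + 236 = 2859279/12502 ≈ 228.71)
(-325391 + C(61, -232)) + A = (-325391 + √(218 + 61)) + 2859279/12502 = (-325391 + √279) + 2859279/12502 = (-325391 + 3*√31) + 2859279/12502 = -4065179003/12502 + 3*√31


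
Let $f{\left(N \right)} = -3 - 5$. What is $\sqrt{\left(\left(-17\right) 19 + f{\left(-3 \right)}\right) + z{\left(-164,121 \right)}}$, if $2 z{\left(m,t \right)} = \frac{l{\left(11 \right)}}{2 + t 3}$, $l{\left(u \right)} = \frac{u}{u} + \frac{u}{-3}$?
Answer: $\frac{i \sqrt{396881655}}{1095} \approx 18.194 i$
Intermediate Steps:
$l{\left(u \right)} = 1 - \frac{u}{3}$ ($l{\left(u \right)} = 1 + u \left(- \frac{1}{3}\right) = 1 - \frac{u}{3}$)
$f{\left(N \right)} = -8$ ($f{\left(N \right)} = -3 - 5 = -8$)
$z{\left(m,t \right)} = - \frac{4}{3 \left(2 + 3 t\right)}$ ($z{\left(m,t \right)} = \frac{\left(1 - \frac{11}{3}\right) \frac{1}{2 + t 3}}{2} = \frac{\left(1 - \frac{11}{3}\right) \frac{1}{2 + 3 t}}{2} = \frac{\left(- \frac{8}{3}\right) \frac{1}{2 + 3 t}}{2} = - \frac{4}{3 \left(2 + 3 t\right)}$)
$\sqrt{\left(\left(-17\right) 19 + f{\left(-3 \right)}\right) + z{\left(-164,121 \right)}} = \sqrt{\left(\left(-17\right) 19 - 8\right) - \frac{4}{6 + 9 \cdot 121}} = \sqrt{\left(-323 - 8\right) - \frac{4}{6 + 1089}} = \sqrt{-331 - \frac{4}{1095}} = \sqrt{- \frac{362449}{1095}} = \frac{i \sqrt{396881655}}{1095}$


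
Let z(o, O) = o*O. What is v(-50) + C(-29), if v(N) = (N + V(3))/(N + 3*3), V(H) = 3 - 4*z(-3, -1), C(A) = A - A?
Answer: 59/41 ≈ 1.4390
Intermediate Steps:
C(A) = 0
z(o, O) = O*o
V(H) = -9 (V(H) = 3 - (-4)*(-3) = 3 - 4*3 = 3 - 12 = -9)
v(N) = (-9 + N)/(9 + N) (v(N) = (N - 9)/(N + 3*3) = (-9 + N)/(N + 9) = (-9 + N)/(9 + N))
v(-50) + C(-29) = (-9 - 50)/(9 - 50) + 0 = -59/(-41) + 0 = -1/41*(-59) + 0 = 59/41 + 0 = 59/41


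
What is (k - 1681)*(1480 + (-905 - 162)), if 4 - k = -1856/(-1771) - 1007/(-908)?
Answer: -159311722179/229724 ≈ -6.9349e+5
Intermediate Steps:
k = 2963627/1608068 (k = 4 - (-1856/(-1771) - 1007/(-908)) = 4 - (-1856*(-1/1771) - 1007*(-1/908)) = 4 - (1856/1771 + 1007/908) = 4 - 1*3468645/1608068 = 4 - 3468645/1608068 = 2963627/1608068 ≈ 1.8430)
(k - 1681)*(1480 + (-905 - 162)) = (2963627/1608068 - 1681)*(1480 + (-905 - 162)) = -2700198681*(1480 - 1067)/1608068 = -2700198681/1608068*413 = -159311722179/229724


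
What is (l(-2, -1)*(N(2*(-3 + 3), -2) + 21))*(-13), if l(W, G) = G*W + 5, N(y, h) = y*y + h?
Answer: -1729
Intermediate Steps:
N(y, h) = h + y² (N(y, h) = y² + h = h + y²)
l(W, G) = 5 + G*W
(l(-2, -1)*(N(2*(-3 + 3), -2) + 21))*(-13) = ((5 - 1*(-2))*((-2 + (2*(-3 + 3))²) + 21))*(-13) = ((5 + 2)*((-2 + (2*0)²) + 21))*(-13) = (7*((-2 + 0²) + 21))*(-13) = (7*((-2 + 0) + 21))*(-13) = (7*(-2 + 21))*(-13) = (7*19)*(-13) = 133*(-13) = -1729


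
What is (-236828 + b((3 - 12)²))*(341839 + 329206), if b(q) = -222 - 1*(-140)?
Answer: -158977270950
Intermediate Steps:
b(q) = -82 (b(q) = -222 + 140 = -82)
(-236828 + b((3 - 12)²))*(341839 + 329206) = (-236828 - 82)*(341839 + 329206) = -236910*671045 = -158977270950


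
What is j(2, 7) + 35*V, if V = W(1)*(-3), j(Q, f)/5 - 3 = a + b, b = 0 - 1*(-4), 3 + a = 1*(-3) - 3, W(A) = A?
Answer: -115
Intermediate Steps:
a = -9 (a = -3 + (1*(-3) - 3) = -3 + (-3 - 3) = -3 - 6 = -9)
b = 4 (b = 0 + 4 = 4)
j(Q, f) = -10 (j(Q, f) = 15 + 5*(-9 + 4) = 15 + 5*(-5) = 15 - 25 = -10)
V = -3 (V = 1*(-3) = -3)
j(2, 7) + 35*V = -10 + 35*(-3) = -10 - 105 = -115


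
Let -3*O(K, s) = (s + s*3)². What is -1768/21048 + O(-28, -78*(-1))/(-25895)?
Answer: 79647893/68129745 ≈ 1.1691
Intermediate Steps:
O(K, s) = -16*s²/3 (O(K, s) = -(s + s*3)²/3 = -(s + 3*s)²/3 = -16*s²/3)
-1768/21048 + O(-28, -78*(-1))/(-25895) = -1768/21048 - 16*(-78*(-1))²/3/(-25895) = -1768*1/21048 - 16/3*78²*(-1/25895) = -221/2631 - 16/3*6084*(-1/25895) = -221/2631 - 32448*(-1/25895) = -221/2631 + 32448/25895 = 79647893/68129745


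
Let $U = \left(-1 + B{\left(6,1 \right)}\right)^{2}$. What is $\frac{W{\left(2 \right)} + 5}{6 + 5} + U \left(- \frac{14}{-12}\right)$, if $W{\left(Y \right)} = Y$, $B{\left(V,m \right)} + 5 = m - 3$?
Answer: $\frac{2485}{33} \approx 75.303$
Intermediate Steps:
$B{\left(V,m \right)} = -8 + m$ ($B{\left(V,m \right)} = -5 + \left(m - 3\right) = -5 + \left(-3 + m\right) = -8 + m$)
$U = 64$ ($U = \left(-1 + \left(-8 + 1\right)\right)^{2} = \left(-1 - 7\right)^{2} = \left(-8\right)^{2} = 64$)
$\frac{W{\left(2 \right)} + 5}{6 + 5} + U \left(- \frac{14}{-12}\right) = \frac{2 + 5}{6 + 5} + 64 \left(- \frac{14}{-12}\right) = \frac{7}{11} + 64 \left(\left(-14\right) \left(- \frac{1}{12}\right)\right) = 7 \cdot \frac{1}{11} + 64 \cdot \frac{7}{6} = \frac{7}{11} + \frac{224}{3} = \frac{2485}{33}$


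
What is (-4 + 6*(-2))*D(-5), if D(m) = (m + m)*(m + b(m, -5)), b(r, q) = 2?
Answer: -480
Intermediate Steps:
D(m) = 2*m*(2 + m) (D(m) = (m + m)*(m + 2) = (2*m)*(2 + m) = 2*m*(2 + m))
(-4 + 6*(-2))*D(-5) = (-4 + 6*(-2))*(2*(-5)*(2 - 5)) = (-4 - 12)*(2*(-5)*(-3)) = -16*30 = -480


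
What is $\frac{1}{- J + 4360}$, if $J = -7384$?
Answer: $\frac{1}{11744} \approx 8.515 \cdot 10^{-5}$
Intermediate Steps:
$\frac{1}{- J + 4360} = \frac{1}{\left(-1\right) \left(-7384\right) + 4360} = \frac{1}{7384 + 4360} = \frac{1}{11744}$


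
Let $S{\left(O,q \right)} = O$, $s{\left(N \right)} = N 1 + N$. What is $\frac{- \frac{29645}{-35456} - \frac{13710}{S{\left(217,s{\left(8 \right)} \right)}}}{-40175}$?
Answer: $\frac{95933759}{61820904320} \approx 0.0015518$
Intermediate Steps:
$s{\left(N \right)} = 2 N$ ($s{\left(N \right)} = N + N = 2 N$)
$\frac{- \frac{29645}{-35456} - \frac{13710}{S{\left(217,s{\left(8 \right)} \right)}}}{-40175} = \frac{- \frac{29645}{-35456} - \frac{13710}{217}}{-40175} = \left(\left(-29645\right) \left(- \frac{1}{35456}\right) - \frac{13710}{217}\right) \left(- \frac{1}{40175}\right) = \left(\frac{29645}{35456} - \frac{13710}{217}\right) \left(- \frac{1}{40175}\right) = \left(- \frac{479668795}{7693952}\right) \left(- \frac{1}{40175}\right) = \frac{95933759}{61820904320}$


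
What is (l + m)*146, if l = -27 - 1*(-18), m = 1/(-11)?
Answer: -14600/11 ≈ -1327.3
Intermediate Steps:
m = -1/11 ≈ -0.090909
l = -9 (l = -27 + 18 = -9)
(l + m)*146 = (-9 - 1/11)*146 = -100/11*146 = -14600/11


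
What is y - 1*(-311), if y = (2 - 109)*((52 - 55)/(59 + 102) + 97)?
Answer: -1620627/161 ≈ -10066.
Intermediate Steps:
y = -1670698/161 (y = -107*(-3/161 + 97) = -107*15614/161 = -1670698/161 ≈ -10377.)
y - 1*(-311) = -1670698/161 - 1*(-311) = -1670698/161 + 311 = -1620627/161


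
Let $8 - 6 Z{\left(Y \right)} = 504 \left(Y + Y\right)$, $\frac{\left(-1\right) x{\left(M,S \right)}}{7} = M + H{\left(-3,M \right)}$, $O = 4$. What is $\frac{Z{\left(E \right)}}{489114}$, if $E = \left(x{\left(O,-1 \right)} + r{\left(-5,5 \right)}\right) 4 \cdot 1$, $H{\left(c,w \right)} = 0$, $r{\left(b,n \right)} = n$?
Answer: $\frac{23186}{733671} \approx 0.031603$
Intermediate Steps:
$x{\left(M,S \right)} = - 7 M$ ($x{\left(M,S \right)} = - 7 \left(M + 0\right) = - 7 M$)
$E = -92$ ($E = \left(\left(-7\right) 4 + 5\right) 4 \cdot 1 = \left(-28 + 5\right) 4 = \left(-23\right) 4 = -92$)
$Z{\left(Y \right)} = \frac{4}{3} - 168 Y$ ($Z{\left(Y \right)} = \frac{4}{3} - \frac{504 \left(Y + Y\right)}{6} = \frac{4}{3} - \frac{504 \cdot 2 Y}{6} = \frac{4}{3} - \frac{1008 Y}{6} = \frac{4}{3} - 168 Y$)
$\frac{Z{\left(E \right)}}{489114} = \frac{\frac{4}{3} - -15456}{489114} = \left(\frac{4}{3} + 15456\right) \frac{1}{489114} = \frac{46372}{3} \cdot \frac{1}{489114} = \frac{23186}{733671}$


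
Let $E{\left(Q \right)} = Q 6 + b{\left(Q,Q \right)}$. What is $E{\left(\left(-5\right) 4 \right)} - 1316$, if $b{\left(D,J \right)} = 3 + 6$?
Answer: $-1427$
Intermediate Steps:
$b{\left(D,J \right)} = 9$
$E{\left(Q \right)} = 9 + 6 Q$ ($E{\left(Q \right)} = Q 6 + 9 = 6 Q + 9 = 9 + 6 Q$)
$E{\left(\left(-5\right) 4 \right)} - 1316 = \left(9 + 6 \left(\left(-5\right) 4\right)\right) - 1316 = \left(9 + 6 \left(-20\right)\right) - 1316 = \left(9 - 120\right) - 1316 = -111 - 1316 = -1427$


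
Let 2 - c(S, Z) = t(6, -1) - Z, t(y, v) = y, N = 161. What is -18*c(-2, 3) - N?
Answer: -143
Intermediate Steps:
c(S, Z) = -4 + Z (c(S, Z) = 2 - (6 - Z) = 2 + (-6 + Z) = -4 + Z)
-18*c(-2, 3) - N = -18*(-4 + 3) - 1*161 = -18*(-1) - 161 = 18 - 161 = -143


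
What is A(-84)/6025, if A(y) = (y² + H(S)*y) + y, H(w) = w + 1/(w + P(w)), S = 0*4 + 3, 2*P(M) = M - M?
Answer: 6692/6025 ≈ 1.1107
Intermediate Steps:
P(M) = 0 (P(M) = (M - M)/2 = (½)*0 = 0)
S = 3 (S = 0 + 3 = 3)
H(w) = w + 1/w (H(w) = w + 1/(w + 0) = w + 1/w)
A(y) = y² + 13*y/3 (A(y) = (y² + (3 + 1/3)*y) + y = (y² + (3 + ⅓)*y) + y = (y² + 10*y/3) + y = y² + 13*y/3)
A(-84)/6025 = ((⅓)*(-84)*(13 + 3*(-84)))/6025 = ((⅓)*(-84)*(13 - 252))*(1/6025) = ((⅓)*(-84)*(-239))*(1/6025) = 6692*(1/6025) = 6692/6025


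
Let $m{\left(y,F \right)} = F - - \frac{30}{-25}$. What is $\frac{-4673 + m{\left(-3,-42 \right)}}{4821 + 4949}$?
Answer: $- \frac{23581}{48850} \approx -0.48272$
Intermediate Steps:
$m{\left(y,F \right)} = - \frac{6}{5} + F$ ($m{\left(y,F \right)} = F - \left(-30\right) \left(- \frac{1}{25}\right) = F - \frac{6}{5} = - \frac{6}{5} + F$)
$\frac{-4673 + m{\left(-3,-42 \right)}}{4821 + 4949} = \frac{-4673 - \frac{216}{5}}{4821 + 4949} = \frac{-4673 - \frac{216}{5}}{9770} = \left(- \frac{23581}{5}\right) \frac{1}{9770} = - \frac{23581}{48850}$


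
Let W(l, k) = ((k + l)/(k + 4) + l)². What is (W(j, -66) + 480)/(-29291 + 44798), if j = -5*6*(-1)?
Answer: 453328/4967409 ≈ 0.091260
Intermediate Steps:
j = 30 (j = -30*(-1) = 30)
W(l, k) = (l + (k + l)/(4 + k))² (W(l, k) = ((k + l)/(4 + k) + l)² = (l + (k + l)/(4 + k))²)
(W(j, -66) + 480)/(-29291 + 44798) = ((-66 + 5*30 - 66*30)²/(4 - 66)² + 480)/(-29291 + 44798) = ((-66 + 150 - 1980)²/(-62)² + 480)/15507 = ((1/3844)*(-1896)² + 480)*(1/15507) = ((1/3844)*3594816 + 480)*(1/15507) = (898704/961 + 480)*(1/15507) = (1359984/961)*(1/15507) = 453328/4967409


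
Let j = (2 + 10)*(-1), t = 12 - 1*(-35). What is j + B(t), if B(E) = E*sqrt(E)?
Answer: -12 + 47*sqrt(47) ≈ 310.22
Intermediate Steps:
t = 47 (t = 12 + 35 = 47)
B(E) = E**(3/2)
j = -12 (j = 12*(-1) = -12)
j + B(t) = -12 + 47**(3/2) = -12 + 47*sqrt(47)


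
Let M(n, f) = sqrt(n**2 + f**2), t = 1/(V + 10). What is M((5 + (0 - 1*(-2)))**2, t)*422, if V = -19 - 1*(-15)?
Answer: 211*sqrt(86437)/3 ≈ 20678.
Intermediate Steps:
V = -4 (V = -19 + 15 = -4)
t = 1/6 (t = 1/(-4 + 10) = 1/6 ≈ 0.16667)
M(n, f) = sqrt(f**2 + n**2)
M((5 + (0 - 1*(-2)))**2, t)*422 = sqrt((1/6)**2 + ((5 + (0 - 1*(-2)))**2)**2)*422 = sqrt(1/36 + ((5 + (0 + 2))**2)**2)*422 = sqrt(1/36 + ((5 + 2)**2)**2)*422 = sqrt(1/36 + (7**2)**2)*422 = sqrt(1/36 + 49**2)*422 = sqrt(1/36 + 2401)*422 = sqrt(86437/36)*422 = (sqrt(86437)/6)*422 = 211*sqrt(86437)/3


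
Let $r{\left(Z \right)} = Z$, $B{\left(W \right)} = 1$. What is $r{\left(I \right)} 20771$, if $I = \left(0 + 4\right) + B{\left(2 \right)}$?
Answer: $103855$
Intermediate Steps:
$I = 5$ ($I = \left(0 + 4\right) + 1 = 4 + 1 = 5$)
$r{\left(I \right)} 20771 = 5 \cdot 20771 = 103855$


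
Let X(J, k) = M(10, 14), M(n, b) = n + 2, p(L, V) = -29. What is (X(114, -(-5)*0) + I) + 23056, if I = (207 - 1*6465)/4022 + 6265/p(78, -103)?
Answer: 1332613036/58319 ≈ 22850.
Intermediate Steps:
I = -12689656/58319 (I = (207 - 1*6465)/4022 + 6265/(-29) = (207 - 6465)*(1/4022) + 6265*(-1/29) = -6258*1/4022 - 6265/29 = -3129/2011 - 6265/29 = -12689656/58319 ≈ -217.59)
M(n, b) = 2 + n
X(J, k) = 12 (X(J, k) = 2 + 10 = 12)
(X(114, -(-5)*0) + I) + 23056 = (12 - 12689656/58319) + 23056 = -11989828/58319 + 23056 = 1332613036/58319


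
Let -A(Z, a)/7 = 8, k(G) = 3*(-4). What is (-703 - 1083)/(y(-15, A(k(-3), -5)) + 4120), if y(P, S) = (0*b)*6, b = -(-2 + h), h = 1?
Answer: -893/2060 ≈ -0.43350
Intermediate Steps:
b = 1 (b = -(-2 + 1) = -1*(-1) = 1)
k(G) = -12
A(Z, a) = -56 (A(Z, a) = -7*8 = -56)
y(P, S) = 0 (y(P, S) = (0*1)*6 = 0*6 = 0)
(-703 - 1083)/(y(-15, A(k(-3), -5)) + 4120) = (-703 - 1083)/(0 + 4120) = -1786/4120 = -1786*1/4120 = -893/2060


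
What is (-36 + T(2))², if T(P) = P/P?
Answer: 1225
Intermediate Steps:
T(P) = 1
(-36 + T(2))² = (-36 + 1)² = (-35)² = 1225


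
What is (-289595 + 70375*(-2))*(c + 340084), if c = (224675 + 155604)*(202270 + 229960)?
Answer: -70735089943847630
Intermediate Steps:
c = 164367992170 (c = 380279*432230 = 164367992170)
(-289595 + 70375*(-2))*(c + 340084) = (-289595 + 70375*(-2))*(164367992170 + 340084) = (-289595 - 140750)*164368332254 = -430345*164368332254 = -70735089943847630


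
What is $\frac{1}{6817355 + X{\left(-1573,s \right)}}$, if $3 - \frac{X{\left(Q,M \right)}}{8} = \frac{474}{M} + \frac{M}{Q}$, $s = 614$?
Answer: $\frac{482911}{3292185835845} \approx 1.4668 \cdot 10^{-7}$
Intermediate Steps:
$X{\left(Q,M \right)} = 24 - \frac{3792}{M} - \frac{8 M}{Q}$ ($X{\left(Q,M \right)} = 24 - 8 \left(\frac{474}{M} + \frac{M}{Q}\right) = 24 - \left(\frac{3792}{M} + \frac{8 M}{Q}\right) = 24 - \frac{3792}{M} - \frac{8 M}{Q}$)
$\frac{1}{6817355 + X{\left(-1573,s \right)}} = \frac{1}{6817355 - \left(-24 - \frac{4912}{1573} + \frac{1896}{307}\right)} = \frac{1}{6817355 - \left(- \frac{5472}{307} - \frac{4912}{1573}\right)} = \frac{1}{6817355 + \left(24 - \frac{1896}{307} + \frac{4912}{1573}\right)} = \frac{1}{6817355 + \frac{10115440}{482911}} = \frac{1}{\frac{3292185835845}{482911}} = \frac{482911}{3292185835845}$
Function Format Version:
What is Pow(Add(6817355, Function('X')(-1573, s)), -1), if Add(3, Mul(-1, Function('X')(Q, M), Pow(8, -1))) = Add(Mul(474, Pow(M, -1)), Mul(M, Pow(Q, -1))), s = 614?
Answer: Rational(482911, 3292185835845) ≈ 1.4668e-7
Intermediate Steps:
Function('X')(Q, M) = Add(24, Mul(-3792, Pow(M, -1)), Mul(-8, M, Pow(Q, -1))) (Function('X')(Q, M) = Add(24, Mul(-8, Add(Mul(474, Pow(M, -1)), Mul(M, Pow(Q, -1))))) = Add(24, Add(Mul(-3792, Pow(M, -1)), Mul(-8, M, Pow(Q, -1)))) = Add(24, Mul(-3792, Pow(M, -1)), Mul(-8, M, Pow(Q, -1))))
Pow(Add(6817355, Function('X')(-1573, s)), -1) = Pow(Add(6817355, Add(24, Mul(-3792, Pow(614, -1)), Mul(-8, 614, Pow(-1573, -1)))), -1) = Pow(Add(6817355, Add(24, Mul(-3792, Rational(1, 614)), Mul(-8, 614, Rational(-1, 1573)))), -1) = Pow(Add(6817355, Add(24, Rational(-1896, 307), Rational(4912, 1573))), -1) = Pow(Add(6817355, Rational(10115440, 482911)), -1) = Pow(Rational(3292185835845, 482911), -1) = Rational(482911, 3292185835845)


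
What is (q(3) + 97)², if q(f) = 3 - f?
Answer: 9409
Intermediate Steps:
(q(3) + 97)² = ((3 - 1*3) + 97)² = ((3 - 3) + 97)² = (0 + 97)² = 97² = 9409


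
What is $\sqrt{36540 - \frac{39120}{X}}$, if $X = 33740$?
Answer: $\frac{8 \sqrt{1624818867}}{1687} \approx 191.15$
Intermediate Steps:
$\sqrt{36540 - \frac{39120}{X}} = \sqrt{36540 - \frac{39120}{33740}} = \sqrt{36540 - \frac{1956}{1687}} = \sqrt{\frac{61641024}{1687}} = \frac{8 \sqrt{1624818867}}{1687}$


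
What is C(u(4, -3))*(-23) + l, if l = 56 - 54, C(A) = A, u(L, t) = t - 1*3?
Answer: 140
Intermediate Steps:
u(L, t) = -3 + t (u(L, t) = t - 3 = -3 + t)
l = 2
C(u(4, -3))*(-23) + l = (-3 - 3)*(-23) + 2 = -6*(-23) + 2 = 138 + 2 = 140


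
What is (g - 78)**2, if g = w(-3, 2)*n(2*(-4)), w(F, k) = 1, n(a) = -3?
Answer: 6561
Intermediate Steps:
g = -3 (g = 1*(-3) = -3)
(g - 78)**2 = (-3 - 78)**2 = (-81)**2 = 6561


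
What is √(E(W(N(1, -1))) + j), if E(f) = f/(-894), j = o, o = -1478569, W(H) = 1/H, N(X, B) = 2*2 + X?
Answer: I*√29543139336570/4470 ≈ 1216.0*I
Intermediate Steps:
N(X, B) = 4 + X
j = -1478569
E(f) = -f/894 (E(f) = f*(-1/894) = -f/894)
√(E(W(N(1, -1))) + j) = √(-1/(894*(4 + 1)) - 1478569) = √(-1/894/5 - 1478569) = √(-1/894*⅕ - 1478569) = √(-1/4470 - 1478569) = √(-6609203431/4470) = I*√29543139336570/4470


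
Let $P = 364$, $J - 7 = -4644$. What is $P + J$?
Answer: $-4273$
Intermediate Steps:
$J = -4637$ ($J = 7 - 4644 = -4637$)
$P + J = 364 - 4637 = -4273$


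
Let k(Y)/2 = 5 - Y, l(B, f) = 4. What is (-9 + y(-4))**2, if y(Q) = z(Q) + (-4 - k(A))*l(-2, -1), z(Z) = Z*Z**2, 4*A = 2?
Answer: 15625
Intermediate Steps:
A = 1/2 (A = (1/4)*2 = 1/2 ≈ 0.50000)
k(Y) = 10 - 2*Y (k(Y) = 2*(5 - Y) = 10 - 2*Y)
z(Z) = Z**3
y(Q) = -52 + Q**3 (y(Q) = Q**3 + (-4 - (10 - 2*1/2))*4 = Q**3 + (-4 - (10 - 1))*4 = Q**3 + (-4 - 1*9)*4 = Q**3 + (-4 - 9)*4 = Q**3 - 13*4 = Q**3 - 52 = -52 + Q**3)
(-9 + y(-4))**2 = (-9 + (-52 + (-4)**3))**2 = (-9 + (-52 - 64))**2 = (-9 - 116)**2 = (-125)**2 = 15625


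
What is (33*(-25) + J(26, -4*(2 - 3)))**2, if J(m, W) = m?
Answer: 638401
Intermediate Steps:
(33*(-25) + J(26, -4*(2 - 3)))**2 = (33*(-25) + 26)**2 = (-825 + 26)**2 = (-799)**2 = 638401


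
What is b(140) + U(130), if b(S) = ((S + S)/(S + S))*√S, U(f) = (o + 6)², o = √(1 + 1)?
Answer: (6 + √2)² + 2*√35 ≈ 66.803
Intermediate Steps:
o = √2 ≈ 1.4142
U(f) = (6 + √2)² (U(f) = (√2 + 6)² = (6 + √2)²)
b(S) = √S (b(S) = ((2*S)/((2*S)))*√S = ((2*S)*(1/(2*S)))*√S = 1*√S = √S)
b(140) + U(130) = √140 + (6 + √2)² = 2*√35 + (6 + √2)² = (6 + √2)² + 2*√35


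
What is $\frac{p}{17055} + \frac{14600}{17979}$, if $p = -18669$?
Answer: $- \frac{9627439}{34070205} \approx -0.28258$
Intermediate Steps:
$\frac{p}{17055} + \frac{14600}{17979} = - \frac{18669}{17055} + \frac{14600}{17979} = \left(-18669\right) \frac{1}{17055} + 14600 \cdot \frac{1}{17979} = - \frac{6223}{5685} + \frac{14600}{17979} = - \frac{9627439}{34070205}$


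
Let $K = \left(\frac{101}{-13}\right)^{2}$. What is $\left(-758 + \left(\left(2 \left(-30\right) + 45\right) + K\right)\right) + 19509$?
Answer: $\frac{3176585}{169} \approx 18796.0$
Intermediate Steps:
$K = \frac{10201}{169}$ ($K = \left(101 \left(- \frac{1}{13}\right)\right)^{2} = \left(- \frac{101}{13}\right)^{2} = \frac{10201}{169} \approx 60.361$)
$\left(-758 + \left(\left(2 \left(-30\right) + 45\right) + K\right)\right) + 19509 = \left(-758 + \left(\left(2 \left(-30\right) + 45\right) + \frac{10201}{169}\right)\right) + 19509 = \left(-758 + \left(\left(-60 + 45\right) + \frac{10201}{169}\right)\right) + 19509 = \left(-758 + \left(-15 + \frac{10201}{169}\right)\right) + 19509 = \left(-758 + \frac{7666}{169}\right) + 19509 = - \frac{120436}{169} + 19509 = \frac{3176585}{169}$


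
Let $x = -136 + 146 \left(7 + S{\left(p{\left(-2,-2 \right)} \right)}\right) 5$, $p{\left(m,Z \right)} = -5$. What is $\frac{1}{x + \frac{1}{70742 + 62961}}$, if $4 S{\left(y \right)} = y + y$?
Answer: $\frac{133703}{421030748} \approx 0.00031756$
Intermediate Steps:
$S{\left(y \right)} = \frac{y}{2}$ ($S{\left(y \right)} = \frac{y + y}{4} = \frac{2 y}{4} = \frac{y}{2}$)
$x = 3149$ ($x = -136 + 146 \left(7 + \frac{1}{2} \left(-5\right)\right) 5 = -136 + 146 \left(7 - \frac{5}{2}\right) 5 = -136 + 146 \cdot \frac{9}{2} \cdot 5 = -136 + 146 \cdot \frac{45}{2} = -136 + 3285 = 3149$)
$\frac{1}{x + \frac{1}{70742 + 62961}} = \frac{1}{3149 + \frac{1}{70742 + 62961}} = \frac{1}{3149 + \frac{1}{133703}} = \frac{1}{\frac{421030748}{133703}} = \frac{133703}{421030748}$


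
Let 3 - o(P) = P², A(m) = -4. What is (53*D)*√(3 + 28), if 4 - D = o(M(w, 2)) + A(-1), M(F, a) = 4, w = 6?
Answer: 1113*√31 ≈ 6196.9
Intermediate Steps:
o(P) = 3 - P²
D = 21 (D = 4 - ((3 - 1*4²) - 4) = 4 - ((3 - 1*16) - 4) = 4 - ((3 - 16) - 4) = 4 - (-13 - 4) = 4 - 1*(-17) = 4 + 17 = 21)
(53*D)*√(3 + 28) = (53*21)*√(3 + 28) = 1113*√31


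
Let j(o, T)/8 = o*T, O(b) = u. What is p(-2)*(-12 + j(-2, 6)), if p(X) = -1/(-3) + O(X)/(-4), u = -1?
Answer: -63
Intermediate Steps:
O(b) = -1
p(X) = 7/12 (p(X) = -1/(-3) - 1/(-4) = -1*(-⅓) - 1*(-¼) = ⅓ + ¼ = 7/12)
j(o, T) = 8*T*o (j(o, T) = 8*(o*T) = 8*(T*o) = 8*T*o)
p(-2)*(-12 + j(-2, 6)) = 7*(-12 + 8*6*(-2))/12 = 7*(-12 - 96)/12 = (7/12)*(-108) = -63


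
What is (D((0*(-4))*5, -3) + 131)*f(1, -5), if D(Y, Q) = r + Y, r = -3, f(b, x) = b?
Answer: 128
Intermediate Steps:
D(Y, Q) = -3 + Y
(D((0*(-4))*5, -3) + 131)*f(1, -5) = ((-3 + (0*(-4))*5) + 131)*1 = ((-3 + 0*5) + 131)*1 = ((-3 + 0) + 131)*1 = (-3 + 131)*1 = 128*1 = 128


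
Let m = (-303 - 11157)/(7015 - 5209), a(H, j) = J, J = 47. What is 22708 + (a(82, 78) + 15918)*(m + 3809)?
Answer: 18280358143/301 ≈ 6.0732e+7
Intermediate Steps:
a(H, j) = 47
m = -1910/301 (m = -11460/1806 = -11460*1/1806 = -1910/301 ≈ -6.3455)
22708 + (a(82, 78) + 15918)*(m + 3809) = 22708 + (47 + 15918)*(-1910/301 + 3809) = 22708 + 15965*(1144599/301) = 22708 + 18273523035/301 = 18280358143/301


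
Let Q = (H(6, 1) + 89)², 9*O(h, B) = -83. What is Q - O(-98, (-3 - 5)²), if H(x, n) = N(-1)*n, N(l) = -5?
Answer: 63587/9 ≈ 7065.2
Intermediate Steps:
O(h, B) = -83/9 (O(h, B) = (⅑)*(-83) = -83/9)
H(x, n) = -5*n
Q = 7056 (Q = (-5*1 + 89)² = (-5 + 89)² = 84² = 7056)
Q - O(-98, (-3 - 5)²) = 7056 - 1*(-83/9) = 7056 + 83/9 = 63587/9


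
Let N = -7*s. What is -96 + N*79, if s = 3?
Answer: -1755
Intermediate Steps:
N = -21 (N = -7*3 = -21)
-96 + N*79 = -96 - 21*79 = -96 - 1659 = -1755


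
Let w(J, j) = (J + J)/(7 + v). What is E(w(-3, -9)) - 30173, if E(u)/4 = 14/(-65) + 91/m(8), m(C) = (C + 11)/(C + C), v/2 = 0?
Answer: -36886159/1235 ≈ -29867.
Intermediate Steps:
v = 0 (v = 2*0 = 0)
m(C) = (11 + C)/(2*C) (m(C) = (11 + C)/((2*C)) = (11 + C)*(1/(2*C)) = (11 + C)/(2*C))
w(J, j) = 2*J/7 (w(J, j) = (J + J)/(7 + 0) = (2*J)/7 = (2*J)*(⅐) = 2*J/7)
E(u) = 377496/1235 (E(u) = 4*(14/(-65) + 91/(((½)*(11 + 8)/8))) = 4*(14*(-1/65) + 91/(((½)*(⅛)*19))) = 4*(-14/65 + 91/(19/16)) = 4*(-14/65 + 91*(16/19)) = 4*(-14/65 + 1456/19) = 4*(94374/1235) = 377496/1235)
E(w(-3, -9)) - 30173 = 377496/1235 - 30173 = -36886159/1235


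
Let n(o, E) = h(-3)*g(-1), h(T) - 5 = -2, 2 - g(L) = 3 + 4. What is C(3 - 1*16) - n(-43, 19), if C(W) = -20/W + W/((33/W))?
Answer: 9292/429 ≈ 21.660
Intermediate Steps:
g(L) = -5 (g(L) = 2 - (3 + 4) = 2 - 1*7 = 2 - 7 = -5)
h(T) = 3 (h(T) = 5 - 2 = 3)
n(o, E) = -15 (n(o, E) = 3*(-5) = -15)
C(W) = -20/W + W**2/33 (C(W) = -20/W + W*(W/33) = -20/W + W**2/33)
C(3 - 1*16) - n(-43, 19) = (-660 + (3 - 1*16)**3)/(33*(3 - 1*16)) - 1*(-15) = (-660 + (3 - 16)**3)/(33*(3 - 16)) + 15 = (1/33)*(-660 + (-13)**3)/(-13) + 15 = (1/33)*(-1/13)*(-660 - 2197) + 15 = (1/33)*(-1/13)*(-2857) + 15 = 2857/429 + 15 = 9292/429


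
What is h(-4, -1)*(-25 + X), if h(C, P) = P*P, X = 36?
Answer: 11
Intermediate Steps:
h(C, P) = P**2
h(-4, -1)*(-25 + X) = (-1)**2*(-25 + 36) = 1*11 = 11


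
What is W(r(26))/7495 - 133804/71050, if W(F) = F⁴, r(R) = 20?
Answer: 1036513902/53251975 ≈ 19.464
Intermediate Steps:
W(r(26))/7495 - 133804/71050 = 20⁴/7495 - 133804/71050 = 160000*(1/7495) - 133804*1/71050 = 32000/1499 - 66902/35525 = 1036513902/53251975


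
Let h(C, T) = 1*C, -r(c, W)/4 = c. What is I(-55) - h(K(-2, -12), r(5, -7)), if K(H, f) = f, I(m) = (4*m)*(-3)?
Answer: 672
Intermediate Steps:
r(c, W) = -4*c
I(m) = -12*m
h(C, T) = C
I(-55) - h(K(-2, -12), r(5, -7)) = -12*(-55) - 1*(-12) = 660 + 12 = 672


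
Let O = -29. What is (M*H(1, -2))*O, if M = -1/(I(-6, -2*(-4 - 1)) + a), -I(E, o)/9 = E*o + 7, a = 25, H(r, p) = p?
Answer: -29/251 ≈ -0.11554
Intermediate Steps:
I(E, o) = -63 - 9*E*o (I(E, o) = -9*(E*o + 7) = -9*(7 + E*o) = -63 - 9*E*o)
M = -1/502 (M = -1/((-63 - 9*(-6)*(-2*(-4 - 1))) + 25) = -1/((-63 - 9*(-6)*(-2*(-5))) + 25) = -1/((-63 - 9*(-6)*10) + 25) = -1/((-63 + 540) + 25) = -1/(477 + 25) = -1/502 ≈ -0.0019920)
(M*H(1, -2))*O = -1/502*(-2)*(-29) = (1/251)*(-29) = -29/251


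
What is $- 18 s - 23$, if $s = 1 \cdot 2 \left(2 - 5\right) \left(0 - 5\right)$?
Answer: $-563$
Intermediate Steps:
$s = 30$ ($s = 2 \left(\left(-3\right) \left(-5\right)\right) = 2 \cdot 15 = 30$)
$- 18 s - 23 = \left(-18\right) 30 - 23 = -540 - 23 = -563$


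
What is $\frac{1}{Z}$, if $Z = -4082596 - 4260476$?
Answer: $- \frac{1}{8343072} \approx -1.1986 \cdot 10^{-7}$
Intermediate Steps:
$Z = -8343072$
$\frac{1}{Z} = \frac{1}{-8343072} = - \frac{1}{8343072}$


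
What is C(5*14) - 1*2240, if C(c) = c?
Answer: -2170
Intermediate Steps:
C(5*14) - 1*2240 = 5*14 - 1*2240 = 70 - 2240 = -2170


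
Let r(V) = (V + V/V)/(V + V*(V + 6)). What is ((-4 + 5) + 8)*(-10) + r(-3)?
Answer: -539/6 ≈ -89.833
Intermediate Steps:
r(V) = (1 + V)/(V + V*(6 + V)) (r(V) = (V + 1)/(V + V*(6 + V)) = (1 + V)/(V + V*(6 + V)))
((-4 + 5) + 8)*(-10) + r(-3) = ((-4 + 5) + 8)*(-10) + (1 - 3)/((-3)*(7 - 3)) = (1 + 8)*(-10) - ⅓*(-2)/4 = 9*(-10) - ⅓*¼*(-2) = -90 + ⅙ = -539/6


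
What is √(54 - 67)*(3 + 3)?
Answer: 6*I*√13 ≈ 21.633*I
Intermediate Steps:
√(54 - 67)*(3 + 3) = √(-13)*6 = (I*√13)*6 = 6*I*√13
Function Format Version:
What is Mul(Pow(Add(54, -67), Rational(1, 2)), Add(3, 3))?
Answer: Mul(6, I, Pow(13, Rational(1, 2))) ≈ Mul(21.633, I)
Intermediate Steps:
Mul(Pow(Add(54, -67), Rational(1, 2)), Add(3, 3)) = Mul(Pow(-13, Rational(1, 2)), 6) = Mul(Mul(I, Pow(13, Rational(1, 2))), 6) = Mul(6, I, Pow(13, Rational(1, 2)))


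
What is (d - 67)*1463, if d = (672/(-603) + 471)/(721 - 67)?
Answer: -12747076573/131454 ≈ -96970.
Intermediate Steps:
d = 94447/131454 (d = (672*(-1/603) + 471)/654 = (-224/201 + 471)*(1/654) = (94447/201)*(1/654) = 94447/131454 ≈ 0.71848)
(d - 67)*1463 = (94447/131454 - 67)*1463 = -8712971/131454*1463 = -12747076573/131454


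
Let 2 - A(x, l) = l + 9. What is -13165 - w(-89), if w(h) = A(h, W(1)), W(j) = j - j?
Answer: -13158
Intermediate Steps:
W(j) = 0
A(x, l) = -7 - l (A(x, l) = 2 - (l + 9) = 2 - (9 + l) = 2 + (-9 - l) = -7 - l)
w(h) = -7 (w(h) = -7 - 1*0 = -7 + 0 = -7)
-13165 - w(-89) = -13165 - 1*(-7) = -13165 + 7 = -13158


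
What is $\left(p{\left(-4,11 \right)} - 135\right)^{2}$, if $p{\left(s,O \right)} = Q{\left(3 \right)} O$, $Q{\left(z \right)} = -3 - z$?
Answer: $40401$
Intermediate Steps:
$p{\left(s,O \right)} = - 6 O$ ($p{\left(s,O \right)} = \left(-3 - 3\right) O = - 6 O$)
$\left(p{\left(-4,11 \right)} - 135\right)^{2} = \left(\left(-6\right) 11 - 135\right)^{2} = \left(-66 - 135\right)^{2} = \left(-201\right)^{2} = 40401$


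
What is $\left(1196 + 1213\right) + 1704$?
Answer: $4113$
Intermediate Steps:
$\left(1196 + 1213\right) + 1704 = 2409 + 1704 = 4113$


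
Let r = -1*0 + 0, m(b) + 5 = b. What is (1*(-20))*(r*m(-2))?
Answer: 0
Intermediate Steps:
m(b) = -5 + b
r = 0 (r = 0 + 0 = 0)
(1*(-20))*(r*m(-2)) = (1*(-20))*(0*(-5 - 2)) = -0*(-7) = -20*0 = 0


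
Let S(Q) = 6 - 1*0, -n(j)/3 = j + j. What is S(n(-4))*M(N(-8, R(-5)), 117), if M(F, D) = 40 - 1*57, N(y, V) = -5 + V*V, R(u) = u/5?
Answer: -102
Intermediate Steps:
R(u) = u/5 (R(u) = u*(⅕) = u/5)
N(y, V) = -5 + V²
M(F, D) = -17 (M(F, D) = 40 - 57 = -17)
n(j) = -6*j (n(j) = -3*(j + j) = -6*j)
S(Q) = 6 (S(Q) = 6 + 0 = 6)
S(n(-4))*M(N(-8, R(-5)), 117) = 6*(-17) = -102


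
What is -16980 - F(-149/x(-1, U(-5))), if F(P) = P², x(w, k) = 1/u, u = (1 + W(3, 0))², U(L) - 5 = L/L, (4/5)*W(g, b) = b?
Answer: -39181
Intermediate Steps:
W(g, b) = 5*b/4
U(L) = 6 (U(L) = 5 + L/L = 5 + 1 = 6)
u = 1 (u = (1 + (5/4)*0)² = (1 + 0)² = 1² = 1)
x(w, k) = 1 (x(w, k) = 1/1 = 1)
-16980 - F(-149/x(-1, U(-5))) = -16980 - (-149/1)² = -16980 - (-149*1)² = -16980 - 1*(-149)² = -16980 - 1*22201 = -16980 - 22201 = -39181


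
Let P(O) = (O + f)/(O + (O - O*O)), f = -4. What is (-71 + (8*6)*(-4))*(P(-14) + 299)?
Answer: -8809711/112 ≈ -78658.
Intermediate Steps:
P(O) = (-4 + O)/(-O² + 2*O) (P(O) = (O - 4)/(O + (O - O*O)) = (-4 + O)/(O + (O - O²)) = (-4 + O)/(-O² + 2*O))
(-71 + (8*6)*(-4))*(P(-14) + 299) = (-71 + (8*6)*(-4))*((4 - 1*(-14))/((-14)*(-2 - 14)) + 299) = (-71 + 48*(-4))*(-1/14*(4 + 14)/(-16) + 299) = (-71 - 192)*(-1/14*(-1/16)*18 + 299) = -263*(9/112 + 299) = -263*33497/112 = -8809711/112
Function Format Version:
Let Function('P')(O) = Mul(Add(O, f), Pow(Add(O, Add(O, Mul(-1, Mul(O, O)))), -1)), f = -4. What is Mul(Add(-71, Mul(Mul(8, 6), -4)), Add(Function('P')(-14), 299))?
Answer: Rational(-8809711, 112) ≈ -78658.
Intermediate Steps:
Function('P')(O) = Mul(Pow(Add(Mul(-1, Pow(O, 2)), Mul(2, O)), -1), Add(-4, O)) (Function('P')(O) = Mul(Add(O, -4), Pow(Add(O, Add(O, Mul(-1, Mul(O, O)))), -1)) = Mul(Add(-4, O), Pow(Add(O, Add(O, Mul(-1, Pow(O, 2)))), -1)) = Mul(Add(-4, O), Pow(Add(Mul(-1, Pow(O, 2)), Mul(2, O)), -1)) = Mul(Pow(Add(Mul(-1, Pow(O, 2)), Mul(2, O)), -1), Add(-4, O)))
Mul(Add(-71, Mul(Mul(8, 6), -4)), Add(Function('P')(-14), 299)) = Mul(Add(-71, Mul(Mul(8, 6), -4)), Add(Mul(Pow(-14, -1), Pow(Add(-2, -14), -1), Add(4, Mul(-1, -14))), 299)) = Mul(Add(-71, Mul(48, -4)), Add(Mul(Rational(-1, 14), Pow(-16, -1), Add(4, 14)), 299)) = Mul(Add(-71, -192), Add(Mul(Rational(-1, 14), Rational(-1, 16), 18), 299)) = Mul(-263, Add(Rational(9, 112), 299)) = Mul(-263, Rational(33497, 112)) = Rational(-8809711, 112)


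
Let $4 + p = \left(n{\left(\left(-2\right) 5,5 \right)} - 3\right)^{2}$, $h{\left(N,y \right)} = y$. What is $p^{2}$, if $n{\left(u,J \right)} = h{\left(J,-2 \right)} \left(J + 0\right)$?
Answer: $27225$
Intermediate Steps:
$n{\left(u,J \right)} = - 2 J$ ($n{\left(u,J \right)} = - 2 \left(J + 0\right) = - 2 J$)
$p = 165$ ($p = -4 + \left(\left(-2\right) 5 - 3\right)^{2} = -4 + \left(-10 - 3\right)^{2} = -4 + \left(-13\right)^{2} = -4 + 169 = 165$)
$p^{2} = 165^{2} = 27225$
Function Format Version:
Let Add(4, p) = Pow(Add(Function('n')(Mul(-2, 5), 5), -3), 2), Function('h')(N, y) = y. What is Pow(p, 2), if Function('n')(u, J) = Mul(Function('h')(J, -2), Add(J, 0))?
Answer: 27225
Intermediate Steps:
Function('n')(u, J) = Mul(-2, J) (Function('n')(u, J) = Mul(-2, Add(J, 0)) = Mul(-2, J))
p = 165 (p = Add(-4, Pow(Add(Mul(-2, 5), -3), 2)) = Add(-4, Pow(Add(-10, -3), 2)) = Add(-4, Pow(-13, 2)) = Add(-4, 169) = 165)
Pow(p, 2) = Pow(165, 2) = 27225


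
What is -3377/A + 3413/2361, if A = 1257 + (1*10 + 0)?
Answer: -3648826/2991387 ≈ -1.2198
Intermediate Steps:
A = 1267 (A = 1257 + (10 + 0) = 1257 + 10 = 1267)
-3377/A + 3413/2361 = -3377/1267 + 3413/2361 = -3648826/2991387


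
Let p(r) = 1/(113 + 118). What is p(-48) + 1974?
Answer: 455995/231 ≈ 1974.0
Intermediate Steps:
p(r) = 1/231
p(-48) + 1974 = 1/231 + 1974 = 455995/231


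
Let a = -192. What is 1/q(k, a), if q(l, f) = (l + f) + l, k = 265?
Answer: 1/338 ≈ 0.0029586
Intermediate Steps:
q(l, f) = f + 2*l (q(l, f) = (f + l) + l = f + 2*l)
1/q(k, a) = 1/(-192 + 2*265) = 1/(-192 + 530) = 1/338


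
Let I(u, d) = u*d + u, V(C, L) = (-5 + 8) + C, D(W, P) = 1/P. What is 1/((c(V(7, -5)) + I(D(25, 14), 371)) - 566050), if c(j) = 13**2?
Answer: -7/3960981 ≈ -1.7672e-6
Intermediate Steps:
V(C, L) = 3 + C
I(u, d) = u + d*u (I(u, d) = d*u + u = u + d*u)
c(j) = 169
1/((c(V(7, -5)) + I(D(25, 14), 371)) - 566050) = 1/((169 + (1 + 371)/14) - 566050) = 1/((169 + (1/14)*372) - 566050) = 1/((169 + 186/7) - 566050) = 1/(1369/7 - 566050) = 1/(-3960981/7) = -7/3960981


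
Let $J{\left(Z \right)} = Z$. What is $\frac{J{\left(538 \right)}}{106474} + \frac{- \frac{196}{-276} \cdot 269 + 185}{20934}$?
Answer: $\frac{884921588}{38448985851} \approx 0.023015$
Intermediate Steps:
$\frac{J{\left(538 \right)}}{106474} + \frac{- \frac{196}{-276} \cdot 269 + 185}{20934} = \frac{538}{106474} + \frac{- \frac{196}{-276} \cdot 269 + 185}{20934} = 538 \cdot \frac{1}{106474} + \left(\left(-196\right) \left(- \frac{1}{276}\right) 269 + 185\right) \frac{1}{20934} = \frac{269}{53237} + \left(\frac{49}{69} \cdot 269 + 185\right) \frac{1}{20934} = \frac{269}{53237} + \left(\frac{13181}{69} + 185\right) \frac{1}{20934} = \frac{269}{53237} + \frac{25946}{69} \cdot \frac{1}{20934} = \frac{269}{53237} + \frac{12973}{722223} = \frac{884921588}{38448985851}$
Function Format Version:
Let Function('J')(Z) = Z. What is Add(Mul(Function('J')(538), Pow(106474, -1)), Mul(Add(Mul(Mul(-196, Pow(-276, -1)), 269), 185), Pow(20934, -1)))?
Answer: Rational(884921588, 38448985851) ≈ 0.023015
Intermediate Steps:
Add(Mul(Function('J')(538), Pow(106474, -1)), Mul(Add(Mul(Mul(-196, Pow(-276, -1)), 269), 185), Pow(20934, -1))) = Add(Mul(538, Pow(106474, -1)), Mul(Add(Mul(Mul(-196, Pow(-276, -1)), 269), 185), Pow(20934, -1))) = Add(Mul(538, Rational(1, 106474)), Mul(Add(Mul(Mul(-196, Rational(-1, 276)), 269), 185), Rational(1, 20934))) = Add(Rational(269, 53237), Mul(Add(Mul(Rational(49, 69), 269), 185), Rational(1, 20934))) = Add(Rational(269, 53237), Mul(Add(Rational(13181, 69), 185), Rational(1, 20934))) = Add(Rational(269, 53237), Mul(Rational(25946, 69), Rational(1, 20934))) = Add(Rational(269, 53237), Rational(12973, 722223)) = Rational(884921588, 38448985851)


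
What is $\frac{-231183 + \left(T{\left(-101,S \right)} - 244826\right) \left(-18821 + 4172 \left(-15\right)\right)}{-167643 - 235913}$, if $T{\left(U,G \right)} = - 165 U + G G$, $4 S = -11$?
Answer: $- \frac{297146988527}{6456896} \approx -46020.0$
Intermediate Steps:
$S = - \frac{11}{4}$ ($S = \frac{1}{4} \left(-11\right) = - \frac{11}{4} \approx -2.75$)
$T{\left(U,G \right)} = G^{2} - 165 U$ ($T{\left(U,G \right)} = - 165 U + G^{2} = G^{2} - 165 U$)
$\frac{-231183 + \left(T{\left(-101,S \right)} - 244826\right) \left(-18821 + 4172 \left(-15\right)\right)}{-167643 - 235913} = \frac{-231183 + \left(\left(\left(- \frac{11}{4}\right)^{2} - -16665\right) - 244826\right) \left(-18821 + 4172 \left(-15\right)\right)}{-167643 - 235913} = \frac{-231183 + \left(\left(\frac{121}{16} + 16665\right) - 244826\right) \left(-18821 - 62580\right)}{-403556} = \left(-231183 + \left(\frac{266761}{16} - 244826\right) \left(-81401\right)\right) \left(- \frac{1}{403556}\right) = \left(-231183 - - \frac{297150687455}{16}\right) \left(- \frac{1}{403556}\right) = \left(-231183 + \frac{297150687455}{16}\right) \left(- \frac{1}{403556}\right) = \frac{297146988527}{16} \left(- \frac{1}{403556}\right) = - \frac{297146988527}{6456896}$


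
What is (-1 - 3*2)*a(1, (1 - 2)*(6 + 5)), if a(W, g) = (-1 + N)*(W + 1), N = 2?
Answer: -14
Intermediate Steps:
a(W, g) = 1 + W (a(W, g) = (-1 + 2)*(W + 1) = 1*(1 + W) = 1 + W)
(-1 - 3*2)*a(1, (1 - 2)*(6 + 5)) = (-1 - 3*2)*(1 + 1) = (-1 - 6)*2 = -7*2 = -14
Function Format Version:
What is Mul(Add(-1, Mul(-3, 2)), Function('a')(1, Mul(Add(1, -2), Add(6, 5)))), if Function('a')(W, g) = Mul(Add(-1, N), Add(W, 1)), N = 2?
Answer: -14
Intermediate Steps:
Function('a')(W, g) = Add(1, W) (Function('a')(W, g) = Mul(Add(-1, 2), Add(W, 1)) = Mul(1, Add(1, W)) = Add(1, W))
Mul(Add(-1, Mul(-3, 2)), Function('a')(1, Mul(Add(1, -2), Add(6, 5)))) = Mul(Add(-1, Mul(-3, 2)), Add(1, 1)) = Mul(Add(-1, -6), 2) = Mul(-7, 2) = -14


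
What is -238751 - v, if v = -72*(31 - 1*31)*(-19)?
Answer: -238751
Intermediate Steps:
v = 0 (v = -72*(31 - 31)*(-19) = -72*0*(-19) = 0*(-19) = 0)
-238751 - v = -238751 - 1*0 = -238751 + 0 = -238751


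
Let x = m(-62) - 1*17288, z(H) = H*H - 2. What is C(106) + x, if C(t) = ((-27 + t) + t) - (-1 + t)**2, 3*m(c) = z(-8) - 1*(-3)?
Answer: -84319/3 ≈ -28106.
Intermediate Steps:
z(H) = -2 + H**2 (z(H) = H**2 - 2 = -2 + H**2)
m(c) = 65/3 (m(c) = ((-2 + (-8)**2) - 1*(-3))/3 = ((-2 + 64) + 3)/3 = (62 + 3)/3 = (1/3)*65 = 65/3)
C(t) = -27 - (-1 + t)**2 + 2*t (C(t) = (-27 + 2*t) - (-1 + t)**2 = -27 - (-1 + t)**2 + 2*t)
x = -51799/3 (x = 65/3 - 1*17288 = 65/3 - 17288 = -51799/3 ≈ -17266.)
C(106) + x = (-28 - 1*106**2 + 4*106) - 51799/3 = (-28 - 1*11236 + 424) - 51799/3 = (-28 - 11236 + 424) - 51799/3 = -10840 - 51799/3 = -84319/3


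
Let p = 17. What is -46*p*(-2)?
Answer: 1564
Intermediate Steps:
-46*p*(-2) = -46*17*(-2) = -782*(-2) = 1564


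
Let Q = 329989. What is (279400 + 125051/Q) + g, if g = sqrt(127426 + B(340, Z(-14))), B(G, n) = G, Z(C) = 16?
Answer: 92199051651/329989 + sqrt(127766) ≈ 2.7976e+5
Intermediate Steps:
g = sqrt(127766) (g = sqrt(127426 + 340) = sqrt(127766) ≈ 357.44)
(279400 + 125051/Q) + g = (279400 + 125051/329989) + sqrt(127766) = 92199051651/329989 + sqrt(127766)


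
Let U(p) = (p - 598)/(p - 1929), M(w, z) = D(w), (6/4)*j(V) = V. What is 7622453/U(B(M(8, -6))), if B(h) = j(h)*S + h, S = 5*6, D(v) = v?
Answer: 13423139733/430 ≈ 3.1217e+7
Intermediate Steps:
j(V) = 2*V/3
M(w, z) = w
S = 30
B(h) = 21*h (B(h) = (2*h/3)*30 + h = 20*h + h = 21*h)
U(p) = (-598 + p)/(-1929 + p)
7622453/U(B(M(8, -6))) = 7622453/(((-598 + 21*8)/(-1929 + 21*8))) = 7622453/(((-598 + 168)/(-1929 + 168))) = 7622453/((-430/(-1761))) = 7622453/((-1/1761*(-430))) = 7622453/(430/1761) = 7622453*(1761/430) = 13423139733/430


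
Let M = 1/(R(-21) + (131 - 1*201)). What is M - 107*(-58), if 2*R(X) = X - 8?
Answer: 1048812/169 ≈ 6206.0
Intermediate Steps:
R(X) = -4 + X/2 (R(X) = (X - 8)/2 = (-8 + X)/2 = -4 + X/2)
M = -2/169 (M = 1/((-4 + (½)*(-21)) + (131 - 1*201)) = 1/((-4 - 21/2) + (131 - 201)) = 1/(-29/2 - 70) = 1/(-169/2) = -2/169 ≈ -0.011834)
M - 107*(-58) = -2/169 - 107*(-58) = -2/169 + 6206 = 1048812/169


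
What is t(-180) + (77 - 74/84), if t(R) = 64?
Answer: 5885/42 ≈ 140.12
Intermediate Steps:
t(-180) + (77 - 74/84) = 64 + (77 - 74/84) = 64 + (77 - 74*1/84) = 64 + (77 - 37/42) = 64 + 3197/42 = 5885/42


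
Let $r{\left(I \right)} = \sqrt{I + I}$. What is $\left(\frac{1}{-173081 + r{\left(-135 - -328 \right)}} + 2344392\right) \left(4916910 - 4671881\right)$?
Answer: $\frac{17208638210557346701051}{29957032175} - \frac{245029 \sqrt{386}}{29957032175} \approx 5.7444 \cdot 10^{11}$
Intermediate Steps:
$r{\left(I \right)} = \sqrt{2} \sqrt{I}$ ($r{\left(I \right)} = \sqrt{2 I} = \sqrt{2} \sqrt{I}$)
$\left(\frac{1}{-173081 + r{\left(-135 - -328 \right)}} + 2344392\right) \left(4916910 - 4671881\right) = \left(\frac{1}{-173081 + \sqrt{2} \sqrt{-135 - -328}} + 2344392\right) \left(4916910 - 4671881\right) = \left(\frac{1}{-173081 + \sqrt{2} \sqrt{-135 + 328}} + 2344392\right) 245029 = \left(\frac{1}{-173081 + \sqrt{2} \sqrt{193}} + 2344392\right) 245029 = \left(\frac{1}{-173081 + \sqrt{386}} + 2344392\right) 245029 = \left(2344392 + \frac{1}{-173081 + \sqrt{386}}\right) 245029 = 574444027368 + \frac{245029}{-173081 + \sqrt{386}}$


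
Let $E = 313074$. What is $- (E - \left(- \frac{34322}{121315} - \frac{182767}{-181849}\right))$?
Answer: $- \frac{21383012888681}{68300345} \approx -3.1307 \cdot 10^{5}$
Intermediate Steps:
$- (E - \left(- \frac{34322}{121315} - \frac{182767}{-181849}\right)) = - (313074 - \left(- \frac{34322}{121315} - \frac{182767}{-181849}\right)) = - (313074 - \left(\left(-34322\right) \frac{1}{121315} - - \frac{10751}{10697}\right)) = - (313074 - \left(- \frac{34322}{121315} + \frac{10751}{10697}\right)) = - (313074 - \frac{49321849}{68300345}) = \left(-1\right) \frac{21383012888681}{68300345} = - \frac{21383012888681}{68300345}$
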